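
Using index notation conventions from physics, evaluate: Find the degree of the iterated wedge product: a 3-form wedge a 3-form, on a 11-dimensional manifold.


The degree of a wedge product is the sum of the degrees of the individual forms.
Degrees: 3, 3
Total degree = 3 + 3 = 6

6


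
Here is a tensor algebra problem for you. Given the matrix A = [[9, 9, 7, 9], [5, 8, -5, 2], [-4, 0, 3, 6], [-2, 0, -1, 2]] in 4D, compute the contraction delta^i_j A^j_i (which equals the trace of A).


The contraction (trace) of a rank-2 tensor is the sum of its diagonal elements.
Diagonal entries: A[1,1] = 9, A[2,2] = 8, A[3,3] = 3, A[4,4] = 2
Tr(A) = 9 + 8 + 3 + 2 = 22

22


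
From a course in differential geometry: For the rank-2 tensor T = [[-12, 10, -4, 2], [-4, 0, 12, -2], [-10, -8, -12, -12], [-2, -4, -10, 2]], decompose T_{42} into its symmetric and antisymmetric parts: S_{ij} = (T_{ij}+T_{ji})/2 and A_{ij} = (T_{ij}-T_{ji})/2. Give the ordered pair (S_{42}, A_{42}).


T_{42} = -4
T_{24} = -2
S_{42} = (-4 + -2)/2 = -6/2 = -3
A_{42} = (-4 - -2)/2 = -2/2 = -1
Check: S + A = -3 + -1 = -4 = T_{42}.

(-3, -1)


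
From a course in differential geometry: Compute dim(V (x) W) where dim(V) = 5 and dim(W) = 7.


The dimension of a tensor product is the product of dimensions.
dim(V) = 5, dim(W) = 7
dim(V (x) W) = 5 * 7 = 35

35


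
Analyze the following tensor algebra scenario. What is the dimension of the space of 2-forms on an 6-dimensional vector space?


The dimension of the space of p-forms on an n-dimensional space is C(n, p).
n = 6, p = 2
C(6, 2) = 6! / (2! * 4!) = 15

15


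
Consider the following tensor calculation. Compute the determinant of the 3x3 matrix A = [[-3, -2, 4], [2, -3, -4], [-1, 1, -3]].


Expanding along the first row, det(A) = a11*M_11 - a12*M_12 + a13*M_13, where M_1j is the (1,j) minor.
Minor M_11 = -3*-3 - -4*1 = 13
Minor M_12 = 2*-3 - -4*-1 = -10
Minor M_13 = 2*1 - -3*-1 = -1
det = -3*(13) - -2*(-10) + 4*(-1)
    = -39 - 20 + -4
    = -63

-63


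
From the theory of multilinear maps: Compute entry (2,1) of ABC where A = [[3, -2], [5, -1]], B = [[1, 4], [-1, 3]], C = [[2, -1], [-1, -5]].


(ABC)_{21} = sum_m (AB)_{2m} C_{m1}. First compute row 2 of AB.
(AB)_{21} = 5*1 + -1*-1 = 6
(AB)_{22} = 5*4 + -1*3 = 17
Now contract with column 1 of C:
(AB)_{21} * C_{11} = 6 * 2 = 12
(AB)_{22} * C_{21} = 17 * -1 = -17
(ABC)_{21} = 12 + -17 = -5

-5


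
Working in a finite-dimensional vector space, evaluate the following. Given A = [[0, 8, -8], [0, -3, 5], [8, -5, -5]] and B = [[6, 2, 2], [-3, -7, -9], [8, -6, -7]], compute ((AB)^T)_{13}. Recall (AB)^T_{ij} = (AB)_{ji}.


(AB)^T_{ij} = (AB)_{ji} = sum_k A_{jk} B_{ki}.
For i=1, j=3 we need (AB)_{31}:
A_{31} * B_{11} = 8 * 6 = 48
A_{32} * B_{21} = -5 * -3 = 15
A_{33} * B_{31} = -5 * 8 = -40
Sum = 48 + 15 + -40 = 23

23


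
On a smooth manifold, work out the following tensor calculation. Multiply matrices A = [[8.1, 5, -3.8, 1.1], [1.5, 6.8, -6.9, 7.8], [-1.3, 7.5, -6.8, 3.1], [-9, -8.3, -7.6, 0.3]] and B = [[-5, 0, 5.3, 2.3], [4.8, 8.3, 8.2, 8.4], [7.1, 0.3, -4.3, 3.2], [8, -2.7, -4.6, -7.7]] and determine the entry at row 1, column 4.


(AB)_{ij} = sum_k A_{ik} B_{kj}.
For i=1, j=4:
A_{11} * B_{14} = 8.1 * 2.3 = 18.63
A_{12} * B_{24} = 5 * 8.4 = 42
A_{13} * B_{34} = -3.8 * 3.2 = -12.16
A_{14} * B_{44} = 1.1 * -7.7 = -8.47
Sum = 18.63 + 42 + -12.16 + -8.47 = 40

40


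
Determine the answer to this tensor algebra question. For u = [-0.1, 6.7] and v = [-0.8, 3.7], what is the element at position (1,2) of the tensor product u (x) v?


The outer product entry T_{ij} = u_i * v_j.
We need i=1, j=2.
u_1 = -0.1, v_2 = 3.7
T_{1,2} = -0.1 * 3.7 = -0.37

-0.37


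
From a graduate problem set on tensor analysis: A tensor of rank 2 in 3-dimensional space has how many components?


The number of components of a rank-r tensor in d dimensions is d^r.
Here d = 3 and r = 2.
3^2 = 9

9


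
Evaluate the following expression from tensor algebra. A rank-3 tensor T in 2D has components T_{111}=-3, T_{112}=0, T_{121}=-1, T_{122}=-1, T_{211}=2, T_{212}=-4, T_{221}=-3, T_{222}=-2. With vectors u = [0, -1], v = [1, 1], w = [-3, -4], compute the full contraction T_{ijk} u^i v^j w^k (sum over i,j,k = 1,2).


S = sum over i,j,k of T_{ijk} u_i v_j w_k. Expanding all 8 terms:
T_{111}*u_1*v_1*w_1 = -3*0*1*-3 = 0  (running total: 0)
T_{112}*u_1*v_1*w_2 = 0*0*1*-4 = 0  (running total: 0)
T_{121}*u_1*v_2*w_1 = -1*0*1*-3 = 0  (running total: 0)
T_{122}*u_1*v_2*w_2 = -1*0*1*-4 = 0  (running total: 0)
T_{211}*u_2*v_1*w_1 = 2*-1*1*-3 = 6  (running total: 6)
T_{212}*u_2*v_1*w_2 = -4*-1*1*-4 = -16  (running total: -10)
T_{221}*u_2*v_2*w_1 = -3*-1*1*-3 = -9  (running total: -19)
T_{222}*u_2*v_2*w_2 = -2*-1*1*-4 = -8  (running total: -27)
S = -27

-27


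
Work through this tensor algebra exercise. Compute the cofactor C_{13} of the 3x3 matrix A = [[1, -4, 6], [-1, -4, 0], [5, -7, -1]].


To find cofactor C_{13}, delete row 1 and column 3.
The resulting 2x2 submatrix is: [[-1, -4], [5, -7]]
Minor M_{13} = -1*-7 - -4*5
  = 7 - -20 = 27
Sign = (-1)^(1+3) = (-1)^4 = 1
Cofactor C_{13} = 1 * 27 = 27

27


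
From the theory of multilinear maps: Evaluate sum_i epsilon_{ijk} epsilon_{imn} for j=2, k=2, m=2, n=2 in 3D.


Using the identity: epsilon_{ijk} epsilon_{imn} = delta_{jm} delta_{kn} - delta_{jn} delta_{km}.
delta_{22} = 1
delta_{22} = 1
delta_{22} = 1
delta_{22} = 1
Result = 1 * 1 - 1 * 1 = 1 - 1 = 0

0


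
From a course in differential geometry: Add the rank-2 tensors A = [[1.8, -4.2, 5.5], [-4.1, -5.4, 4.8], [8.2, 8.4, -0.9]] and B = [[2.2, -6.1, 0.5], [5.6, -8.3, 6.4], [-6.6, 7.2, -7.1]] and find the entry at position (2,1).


Tensor addition is component-wise: (A + B)_{ij} = A_{ij} + B_{ij}.
A_{21} = -4.1
B_{21} = 5.6
(A + B)_{21} = -4.1 + 5.6 = 1.5

1.5


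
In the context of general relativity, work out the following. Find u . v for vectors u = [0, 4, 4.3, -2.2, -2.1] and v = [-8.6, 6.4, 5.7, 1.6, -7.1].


The inner product u . v = sum of u_i * v_i.
Term-by-term: 0 * -8.6, 4 * 6.4, 4.3 * 5.7, -2.2 * 1.6, -2.1 * -7.1
Products: 0, 25.6, 24.51, -3.52, 14.91
Sum = 0 + 25.6 + 24.51 + -3.52 + 14.91 = 61.5

61.5


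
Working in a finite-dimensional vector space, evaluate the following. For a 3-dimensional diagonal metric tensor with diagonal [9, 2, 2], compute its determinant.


For a diagonal metric, the determinant is the product of diagonal entries.
Diagonal entries: 9, 2, 2
det(g) = 9 * 2 * 2 = 36

36


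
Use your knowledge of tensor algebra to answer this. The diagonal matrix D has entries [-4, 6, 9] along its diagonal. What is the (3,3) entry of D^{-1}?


For a diagonal matrix, the inverse has entries (D^{-1})_{ii} = 1/d_{ii}.
The diagonal entries are: d_{11} = -4, d_{22} = 6, d_{33} = 9
We need (D^{-1})_{33} = 1/d_{33} = 1/9 = 1/9

1/9


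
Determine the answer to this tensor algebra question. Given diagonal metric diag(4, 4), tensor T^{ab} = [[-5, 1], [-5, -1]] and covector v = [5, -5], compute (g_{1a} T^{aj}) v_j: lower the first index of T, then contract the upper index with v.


Step 1: lower the first index. For a diagonal metric, g_{ia} T^{aj} = g_{ii} T^{ij} (no sum on i).
g_{11} = 4
S_1{}^1 = 4 * T^{11} = 4 * -5 = -20
S_1{}^2 = 4 * T^{12} = 4 * 1 = 4
Step 2: contract S_1{}^j with v_j.
S_1{}^1 * v_1 = -20 * 5 = -100
S_1{}^2 * v_2 = 4 * -5 = -20
Result = -100 + -20 = -120

-120


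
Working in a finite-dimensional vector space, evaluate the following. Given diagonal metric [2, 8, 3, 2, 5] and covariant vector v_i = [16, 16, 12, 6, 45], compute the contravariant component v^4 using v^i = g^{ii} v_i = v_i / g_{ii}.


To raise an index with a diagonal metric: v^i = v_i / g_{ii}.
For index 4: v_4 = 6, g_{44} = 2
v^4 = 6 / 2 = 3

3


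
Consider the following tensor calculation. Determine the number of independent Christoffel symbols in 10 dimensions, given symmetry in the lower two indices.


Christoffel symbols Gamma^k_{ij} are symmetric in i,j, so there are d * d(d+1)/2 independent symbols.
d = 10
d(d+1)/2 = 10 * 11 / 2 = 55
Total = 10 * 55 = 550

550


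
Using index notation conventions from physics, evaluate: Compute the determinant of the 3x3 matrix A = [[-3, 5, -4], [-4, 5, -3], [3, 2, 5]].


Expanding along the first row, det(A) = a11*M_11 - a12*M_12 + a13*M_13, where M_1j is the (1,j) minor.
Minor M_11 = 5*5 - -3*2 = 31
Minor M_12 = -4*5 - -3*3 = -11
Minor M_13 = -4*2 - 5*3 = -23
det = -3*(31) - 5*(-11) + -4*(-23)
    = -93 - -55 + 92
    = 54

54


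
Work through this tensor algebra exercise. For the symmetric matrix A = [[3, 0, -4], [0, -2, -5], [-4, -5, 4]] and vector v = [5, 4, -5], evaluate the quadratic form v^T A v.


First compute Av:
(Av)_1 = 3*5 + 0*4 + -4*-5 = 35
(Av)_2 = 0*5 + -2*4 + -5*-5 = 17
(Av)_3 = -4*5 + -5*4 + 4*-5 = -60
Av = [35, 17, -60]
Then v^T (Av) = 5*35 + 4*17 + -5*-60
= 175 + 68 + 300 = 543

543


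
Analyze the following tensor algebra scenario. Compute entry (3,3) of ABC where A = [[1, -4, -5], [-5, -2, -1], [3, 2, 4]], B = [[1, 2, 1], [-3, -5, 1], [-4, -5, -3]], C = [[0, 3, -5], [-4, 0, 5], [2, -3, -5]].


(ABC)_{33} = sum_m (AB)_{3m} C_{m3}. First compute row 3 of AB.
(AB)_{31} = 3*1 + 2*-3 + 4*-4 = -19
(AB)_{32} = 3*2 + 2*-5 + 4*-5 = -24
(AB)_{33} = 3*1 + 2*1 + 4*-3 = -7
Now contract with column 3 of C:
(AB)_{31} * C_{13} = -19 * -5 = 95
(AB)_{32} * C_{23} = -24 * 5 = -120
(AB)_{33} * C_{33} = -7 * -5 = 35
(ABC)_{33} = 95 + -120 + 35 = 10

10


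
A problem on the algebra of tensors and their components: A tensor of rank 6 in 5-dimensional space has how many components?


The number of components of a rank-r tensor in d dimensions is d^r.
Here d = 5 and r = 6.
5^6 = 15625

15625


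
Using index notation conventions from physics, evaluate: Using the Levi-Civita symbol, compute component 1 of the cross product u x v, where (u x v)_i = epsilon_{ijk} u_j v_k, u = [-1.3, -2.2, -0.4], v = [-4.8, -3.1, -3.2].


(u x v)_1 = sum_{j,k} epsilon_{1jk} u_j v_k. Only permutations of (1,2,3) contribute; the two non-zero terms are:
eps_{123} u_2 v_3 = 1 * -2.2 * -3.2 = 7.04
eps_{132} u_3 v_2 = -1 * -0.4 * -3.1 = -1.24
(u x v)_1 = 5.8

5.8


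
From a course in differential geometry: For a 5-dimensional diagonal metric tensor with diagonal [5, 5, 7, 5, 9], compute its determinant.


For a diagonal metric, the determinant is the product of diagonal entries.
Diagonal entries: 5, 5, 7, 5, 9
det(g) = 5 * 5 * 7 * 5 * 9 = 7875

7875


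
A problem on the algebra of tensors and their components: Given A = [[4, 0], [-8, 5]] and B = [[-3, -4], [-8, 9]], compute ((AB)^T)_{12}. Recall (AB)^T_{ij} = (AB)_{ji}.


(AB)^T_{ij} = (AB)_{ji} = sum_k A_{jk} B_{ki}.
For i=1, j=2 we need (AB)_{21}:
A_{21} * B_{11} = -8 * -3 = 24
A_{22} * B_{21} = 5 * -8 = -40
Sum = 24 + -40 = -16

-16


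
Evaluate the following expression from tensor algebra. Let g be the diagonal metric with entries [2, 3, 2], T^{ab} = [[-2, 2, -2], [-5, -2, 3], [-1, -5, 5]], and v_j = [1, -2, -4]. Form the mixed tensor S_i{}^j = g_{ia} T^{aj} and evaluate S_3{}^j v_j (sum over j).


Step 1: lower the first index. For a diagonal metric, g_{ia} T^{aj} = g_{ii} T^{ij} (no sum on i).
g_{33} = 2
S_3{}^1 = 2 * T^{31} = 2 * -1 = -2
S_3{}^2 = 2 * T^{32} = 2 * -5 = -10
S_3{}^3 = 2 * T^{33} = 2 * 5 = 10
Step 2: contract S_3{}^j with v_j.
S_3{}^1 * v_1 = -2 * 1 = -2
S_3{}^2 * v_2 = -10 * -2 = 20
S_3{}^3 * v_3 = 10 * -4 = -40
Result = -2 + 20 + -40 = -22

-22


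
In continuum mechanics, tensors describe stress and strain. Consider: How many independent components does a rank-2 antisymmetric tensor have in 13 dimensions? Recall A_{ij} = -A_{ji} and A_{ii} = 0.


An antisymmetric rank-2 tensor satisfies A_{ij} = -A_{ji}, so diagonal entries are zero.
The independent components are the upper-triangular entries: C(n, 2) = n(n-1)/2.
n = 13
C(13, 2) = 13 * 12 / 2 = 156 / 2 = 78

78


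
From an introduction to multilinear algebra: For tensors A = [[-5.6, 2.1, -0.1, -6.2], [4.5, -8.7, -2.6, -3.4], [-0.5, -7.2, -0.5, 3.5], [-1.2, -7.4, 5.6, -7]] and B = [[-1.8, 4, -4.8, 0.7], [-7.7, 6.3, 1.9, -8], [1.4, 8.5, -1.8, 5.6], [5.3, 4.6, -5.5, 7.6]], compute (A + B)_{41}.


Tensor addition is component-wise: (A + B)_{ij} = A_{ij} + B_{ij}.
A_{41} = -1.2
B_{41} = 5.3
(A + B)_{41} = -1.2 + 5.3 = 4.1

4.1


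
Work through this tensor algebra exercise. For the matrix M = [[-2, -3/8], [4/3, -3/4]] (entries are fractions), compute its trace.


The trace is the sum of diagonal entries.
Diagonal: M[1,1] = -2, M[2,2] = -3/4
Tr(M) = -2 + -3/4
Computing step by step:
After adding M[1,1]: -2
After adding M[2,2]: -11/4
Tr(M) = -11/4

-11/4


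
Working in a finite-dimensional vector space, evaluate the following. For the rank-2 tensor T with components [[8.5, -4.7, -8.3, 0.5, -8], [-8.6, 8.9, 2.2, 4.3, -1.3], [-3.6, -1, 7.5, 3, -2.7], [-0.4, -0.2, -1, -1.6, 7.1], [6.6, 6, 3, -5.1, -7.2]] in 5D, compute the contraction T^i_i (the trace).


The contraction (trace) of a rank-2 tensor is the sum of its diagonal elements.
Diagonal entries: A[1,1] = 8.5, A[2,2] = 8.9, A[3,3] = 7.5, A[4,4] = -1.6, A[5,5] = -7.2
Tr(A) = 8.5 + 8.9 + 7.5 + -1.6 + -7.2 = 16.1

16.1


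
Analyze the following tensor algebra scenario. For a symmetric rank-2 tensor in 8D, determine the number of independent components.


A symmetric rank-2 tensor in d dimensions has d(d+1)/2 independent components.
d = 8
d(d+1)/2 = 8 * 9 / 2 = 72 / 2 = 36

36


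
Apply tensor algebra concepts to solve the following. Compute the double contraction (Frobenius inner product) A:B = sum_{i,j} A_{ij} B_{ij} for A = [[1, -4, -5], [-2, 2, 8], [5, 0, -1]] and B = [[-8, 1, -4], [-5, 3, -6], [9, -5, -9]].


A:B = sum over all i,j of A_{ij} * B_{ij}.
Row 1: 1*-8=-8, -4*1=-4, -5*-4=20 => row sum = 8
Row 2: -2*-5=10, 2*3=6, 8*-6=-48 => row sum = -32
Row 3: 5*9=45, 0*-5=0, -1*-9=9 => row sum = 54
Total = 8 + -32 + 54 = 30

30


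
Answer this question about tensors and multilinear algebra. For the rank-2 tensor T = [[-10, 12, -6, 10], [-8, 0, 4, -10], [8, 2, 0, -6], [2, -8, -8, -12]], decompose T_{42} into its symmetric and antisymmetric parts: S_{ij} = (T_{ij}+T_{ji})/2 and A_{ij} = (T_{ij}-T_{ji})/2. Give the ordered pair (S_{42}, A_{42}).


T_{42} = -8
T_{24} = -10
S_{42} = (-8 + -10)/2 = -18/2 = -9
A_{42} = (-8 - -10)/2 = 2/2 = 1
Check: S + A = -9 + 1 = -8 = T_{42}.

(-9, 1)


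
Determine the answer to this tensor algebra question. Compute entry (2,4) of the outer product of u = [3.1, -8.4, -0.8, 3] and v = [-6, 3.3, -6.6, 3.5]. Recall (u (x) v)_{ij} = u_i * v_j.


The outer product entry T_{ij} = u_i * v_j.
We need i=2, j=4.
u_2 = -8.4, v_4 = 3.5
T_{2,4} = -8.4 * 3.5 = -29.4

-29.4


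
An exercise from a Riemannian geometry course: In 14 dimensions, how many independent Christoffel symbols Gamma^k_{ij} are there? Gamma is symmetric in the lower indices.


Christoffel symbols Gamma^k_{ij} are symmetric in i,j, so there are d * d(d+1)/2 independent symbols.
d = 14
d(d+1)/2 = 14 * 15 / 2 = 105
Total = 14 * 105 = 1470

1470


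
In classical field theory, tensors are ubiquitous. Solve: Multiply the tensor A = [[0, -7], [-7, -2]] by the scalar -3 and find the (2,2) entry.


Scalar multiplication: (cA)_{ij} = c * A_{ij}.
c = -3
A_{22} = -2
(cA)_{22} = -3 * -2 = 6

6


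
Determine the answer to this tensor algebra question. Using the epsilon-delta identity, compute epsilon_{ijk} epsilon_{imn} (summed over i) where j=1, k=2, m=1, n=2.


Using the identity: epsilon_{ijk} epsilon_{imn} = delta_{jm} delta_{kn} - delta_{jn} delta_{km}.
delta_{11} = 1
delta_{22} = 1
delta_{12} = 0
delta_{21} = 0
Result = 1 * 1 - 0 * 0 = 1 - 0 = 1

1


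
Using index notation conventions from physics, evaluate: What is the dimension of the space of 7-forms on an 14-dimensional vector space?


The dimension of the space of p-forms on an n-dimensional space is C(n, p).
n = 14, p = 7
C(14, 7) = 14! / (7! * 7!) = 3432

3432


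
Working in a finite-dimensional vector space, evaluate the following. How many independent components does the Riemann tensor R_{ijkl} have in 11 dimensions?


The Riemann tensor in d dimensions has d^2(d^2 - 1)/12 independent components.
d = 11, so d^2 = 121
d^2 - 1 = 120
d^2(d^2 - 1) = 121 * 120 = 14520
Divide by 12: 14520 / 12 = 1210

1210


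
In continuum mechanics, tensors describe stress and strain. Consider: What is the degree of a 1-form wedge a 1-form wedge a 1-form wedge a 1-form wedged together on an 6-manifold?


The degree of a wedge product is the sum of the degrees of the individual forms.
Degrees: 1, 1, 1, 1
Total degree = 1 + 1 + 1 + 1 = 4

4


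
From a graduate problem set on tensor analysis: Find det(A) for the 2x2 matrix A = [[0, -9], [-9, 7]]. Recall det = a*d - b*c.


For a 2x2 matrix [[a, b], [c, d]], det = a*d - b*c.
a = 0, b = -9, c = -9, d = 7
a*d = 0 * 7 = 0
b*c = -9 * -9 = 81
det = 0 - 81 = -81

-81


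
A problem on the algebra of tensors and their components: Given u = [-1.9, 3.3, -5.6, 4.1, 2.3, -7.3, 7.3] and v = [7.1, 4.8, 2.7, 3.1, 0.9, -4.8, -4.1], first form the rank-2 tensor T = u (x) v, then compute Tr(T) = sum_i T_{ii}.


The outer product gives T_{ij} = u_i v_j.
The trace (contraction) is Tr(T) = sum_i T_{ii} = sum_i u_i v_i.
Diagonal entries:
T_{11} = u_1 * v_1 = -1.9 * 7.1 = -13.49
T_{22} = u_2 * v_2 = 3.3 * 4.8 = 15.84
T_{33} = u_3 * v_3 = -5.6 * 2.7 = -15.12
T_{44} = u_4 * v_4 = 4.1 * 3.1 = 12.71
T_{55} = u_5 * v_5 = 2.3 * 0.9 = 2.07
T_{66} = u_6 * v_6 = -7.3 * -4.8 = 35.04
T_{77} = u_7 * v_7 = 7.3 * -4.1 = -29.93
Tr(T) = -13.49 + 15.84 + -15.12 + 12.71 + 2.07 + 35.04 + -29.93 = 7.12

7.12


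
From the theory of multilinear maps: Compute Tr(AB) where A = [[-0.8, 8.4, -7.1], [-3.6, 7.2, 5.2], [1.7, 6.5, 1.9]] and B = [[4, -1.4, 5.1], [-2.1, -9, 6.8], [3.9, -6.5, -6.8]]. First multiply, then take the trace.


Tr(AB) = sum_i (AB)_{ii} where (AB)_{ii} = sum_k A_{ik} B_{ki}.
(AB)_{11} = -0.8*4 + 8.4*-2.1 + -7.1*3.9 = -48.53
(AB)_{22} = -3.6*-1.4 + 7.2*-9 + 5.2*-6.5 = -93.56
(AB)_{33} = 1.7*5.1 + 6.5*6.8 + 1.9*-6.8 = 39.95
Tr(AB) = -48.53 + -93.56 + 39.95 = -102.14

-102.14


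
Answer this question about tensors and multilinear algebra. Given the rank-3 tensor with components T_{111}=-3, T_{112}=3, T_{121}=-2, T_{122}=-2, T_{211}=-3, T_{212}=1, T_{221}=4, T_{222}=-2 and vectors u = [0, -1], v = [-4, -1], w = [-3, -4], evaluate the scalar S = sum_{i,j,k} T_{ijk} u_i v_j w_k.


S = sum over i,j,k of T_{ijk} u_i v_j w_k. Expanding all 8 terms:
T_{111}*u_1*v_1*w_1 = -3*0*-4*-3 = 0  (running total: 0)
T_{112}*u_1*v_1*w_2 = 3*0*-4*-4 = 0  (running total: 0)
T_{121}*u_1*v_2*w_1 = -2*0*-1*-3 = 0  (running total: 0)
T_{122}*u_1*v_2*w_2 = -2*0*-1*-4 = 0  (running total: 0)
T_{211}*u_2*v_1*w_1 = -3*-1*-4*-3 = 36  (running total: 36)
T_{212}*u_2*v_1*w_2 = 1*-1*-4*-4 = -16  (running total: 20)
T_{221}*u_2*v_2*w_1 = 4*-1*-1*-3 = -12  (running total: 8)
T_{222}*u_2*v_2*w_2 = -2*-1*-1*-4 = 8  (running total: 16)
S = 16

16


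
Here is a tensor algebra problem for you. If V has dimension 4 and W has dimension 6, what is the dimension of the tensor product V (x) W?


The dimension of a tensor product is the product of dimensions.
dim(V) = 4, dim(W) = 6
dim(V (x) W) = 4 * 6 = 24

24


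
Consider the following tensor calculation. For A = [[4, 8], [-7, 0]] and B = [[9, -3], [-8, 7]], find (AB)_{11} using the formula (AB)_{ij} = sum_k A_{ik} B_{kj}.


(AB)_{ij} = sum_k A_{ik} B_{kj}.
For i=1, j=1:
A_{11} * B_{11} = 4 * 9 = 36
A_{12} * B_{21} = 8 * -8 = -64
Sum = 36 + -64 = -28

-28


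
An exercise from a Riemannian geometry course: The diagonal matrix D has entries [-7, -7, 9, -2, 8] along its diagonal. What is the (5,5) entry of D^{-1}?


For a diagonal matrix, the inverse has entries (D^{-1})_{ii} = 1/d_{ii}.
The diagonal entries are: d_{11} = -7, d_{22} = -7, d_{33} = 9, d_{44} = -2, d_{55} = 8
We need (D^{-1})_{55} = 1/d_{55} = 1/8 = 1/8

1/8


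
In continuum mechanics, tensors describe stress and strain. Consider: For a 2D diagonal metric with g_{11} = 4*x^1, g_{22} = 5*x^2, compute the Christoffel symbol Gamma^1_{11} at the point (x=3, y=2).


For a diagonal metric, Gamma^k_{ij} = (1/2) g^{kk} (dg_{ik}/dx_j + dg_{jk}/dx_i - dg_{ij}/dx_k).
The metric is diagonal, so g_{ab} = 0 for a != b.
At the given point: g_{11} = 12, g_{22} = 45
g^{11} = 1/12
dg_{11}/dx_1 = dg_{11}/dx_1 = 4
dg_{11}/dx_1 = dg_{11}/dx_1 = 4
dg_{11}/dx_1 = dg_{11}/dx_1 = 4
Numerator = 4 + 4 - 4 = 4
Gamma^1_{11} = 4 / (2 * 12) = 1/6

1/6


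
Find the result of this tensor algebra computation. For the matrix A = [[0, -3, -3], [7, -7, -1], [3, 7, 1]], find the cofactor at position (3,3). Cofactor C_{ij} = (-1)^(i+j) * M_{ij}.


To find cofactor C_{33}, delete row 3 and column 3.
The resulting 2x2 submatrix is: [[0, -3], [7, -7]]
Minor M_{33} = 0*-7 - -3*7
  = 0 - -21 = 21
Sign = (-1)^(3+3) = (-1)^6 = 1
Cofactor C_{33} = 1 * 21 = 21

21


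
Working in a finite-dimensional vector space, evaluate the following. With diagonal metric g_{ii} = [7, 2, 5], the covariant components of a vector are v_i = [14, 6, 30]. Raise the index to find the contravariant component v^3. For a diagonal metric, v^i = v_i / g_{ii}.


To raise an index with a diagonal metric: v^i = v_i / g_{ii}.
For index 3: v_3 = 30, g_{33} = 5
v^3 = 30 / 5 = 6

6


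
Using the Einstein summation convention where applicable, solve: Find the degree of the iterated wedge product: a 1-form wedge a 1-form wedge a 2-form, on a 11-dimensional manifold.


The degree of a wedge product is the sum of the degrees of the individual forms.
Degrees: 1, 1, 2
Total degree = 1 + 1 + 2 = 4

4


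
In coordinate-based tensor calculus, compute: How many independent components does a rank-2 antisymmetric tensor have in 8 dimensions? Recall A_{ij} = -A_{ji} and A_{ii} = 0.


An antisymmetric rank-2 tensor satisfies A_{ij} = -A_{ji}, so diagonal entries are zero.
The independent components are the upper-triangular entries: C(n, 2) = n(n-1)/2.
n = 8
C(8, 2) = 8 * 7 / 2 = 56 / 2 = 28

28


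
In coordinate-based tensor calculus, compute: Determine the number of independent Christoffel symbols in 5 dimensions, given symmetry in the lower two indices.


Christoffel symbols Gamma^k_{ij} are symmetric in i,j, so there are d * d(d+1)/2 independent symbols.
d = 5
d(d+1)/2 = 5 * 6 / 2 = 15
Total = 5 * 15 = 75

75


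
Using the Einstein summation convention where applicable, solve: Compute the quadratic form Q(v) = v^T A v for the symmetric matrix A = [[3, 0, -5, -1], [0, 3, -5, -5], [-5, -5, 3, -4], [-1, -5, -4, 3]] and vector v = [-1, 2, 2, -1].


First compute Av:
(Av)_1 = 3*-1 + 0*2 + -5*2 + -1*-1 = -12
(Av)_2 = 0*-1 + 3*2 + -5*2 + -5*-1 = 1
(Av)_3 = -5*-1 + -5*2 + 3*2 + -4*-1 = 5
(Av)_4 = -1*-1 + -5*2 + -4*2 + 3*-1 = -20
Av = [-12, 1, 5, -20]
Then v^T (Av) = -1*-12 + 2*1 + 2*5 + -1*-20
= 12 + 2 + 10 + 20 = 44

44


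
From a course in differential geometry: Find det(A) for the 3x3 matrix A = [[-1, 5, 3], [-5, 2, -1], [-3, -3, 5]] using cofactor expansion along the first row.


Expanding along the first row, det(A) = a11*M_11 - a12*M_12 + a13*M_13, where M_1j is the (1,j) minor.
Minor M_11 = 2*5 - -1*-3 = 7
Minor M_12 = -5*5 - -1*-3 = -28
Minor M_13 = -5*-3 - 2*-3 = 21
det = -1*(7) - 5*(-28) + 3*(21)
    = -7 - -140 + 63
    = 196

196


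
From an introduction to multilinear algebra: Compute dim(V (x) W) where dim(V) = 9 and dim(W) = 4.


The dimension of a tensor product is the product of dimensions.
dim(V) = 9, dim(W) = 4
dim(V (x) W) = 9 * 4 = 36

36


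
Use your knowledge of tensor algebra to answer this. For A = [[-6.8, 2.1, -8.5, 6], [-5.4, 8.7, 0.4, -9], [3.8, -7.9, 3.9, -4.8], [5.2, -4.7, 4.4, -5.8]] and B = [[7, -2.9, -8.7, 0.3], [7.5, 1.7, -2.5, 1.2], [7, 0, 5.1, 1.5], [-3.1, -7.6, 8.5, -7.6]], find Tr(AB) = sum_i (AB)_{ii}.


Tr(AB) = sum_i (AB)_{ii} where (AB)_{ii} = sum_k A_{ik} B_{ki}.
(AB)_{11} = -6.8*7 + 2.1*7.5 + -8.5*7 + 6*-3.1 = -109.95
(AB)_{22} = -5.4*-2.9 + 8.7*1.7 + 0.4*0 + -9*-7.6 = 98.85
(AB)_{33} = 3.8*-8.7 + -7.9*-2.5 + 3.9*5.1 + -4.8*8.5 = -34.22
(AB)_{44} = 5.2*0.3 + -4.7*1.2 + 4.4*1.5 + -5.8*-7.6 = 46.6
Tr(AB) = -109.95 + 98.85 + -34.22 + 46.6 = 1.28

1.28


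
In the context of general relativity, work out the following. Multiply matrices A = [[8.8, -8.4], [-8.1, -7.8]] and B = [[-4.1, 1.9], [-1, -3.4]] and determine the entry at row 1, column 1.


(AB)_{ij} = sum_k A_{ik} B_{kj}.
For i=1, j=1:
A_{11} * B_{11} = 8.8 * -4.1 = -36.08
A_{12} * B_{21} = -8.4 * -1 = 8.4
Sum = -36.08 + 8.4 = -27.68

-27.68


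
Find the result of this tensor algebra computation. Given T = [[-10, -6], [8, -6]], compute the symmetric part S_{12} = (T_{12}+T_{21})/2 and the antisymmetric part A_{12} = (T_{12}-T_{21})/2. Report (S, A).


T_{12} = -6
T_{21} = 8
S_{12} = (-6 + 8)/2 = 2/2 = 1
A_{12} = (-6 - 8)/2 = -14/2 = -7
Check: S + A = 1 + -7 = -6 = T_{12}.

(1, -7)


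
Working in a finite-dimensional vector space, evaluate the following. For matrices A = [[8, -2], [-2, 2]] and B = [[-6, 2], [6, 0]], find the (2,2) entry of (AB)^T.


(AB)^T_{ij} = (AB)_{ji} = sum_k A_{jk} B_{ki}.
For i=2, j=2 we need (AB)_{22}:
A_{21} * B_{12} = -2 * 2 = -4
A_{22} * B_{22} = 2 * 0 = 0
Sum = -4 + 0 = -4

-4


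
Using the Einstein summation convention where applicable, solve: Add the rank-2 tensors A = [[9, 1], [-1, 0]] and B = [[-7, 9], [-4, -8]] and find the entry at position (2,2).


Tensor addition is component-wise: (A + B)_{ij} = A_{ij} + B_{ij}.
A_{22} = 0
B_{22} = -8
(A + B)_{22} = 0 + -8 = -8

-8


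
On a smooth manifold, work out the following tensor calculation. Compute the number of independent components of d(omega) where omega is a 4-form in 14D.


The exterior derivative of a p-form is a (p+1)-form.
Its number of independent components is C(n, p+1).
n = 14, p+1 = 5
C(14, 5) = 2002

2002


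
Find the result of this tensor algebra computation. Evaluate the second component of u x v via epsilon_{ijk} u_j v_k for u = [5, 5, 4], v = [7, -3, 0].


(u x v)_2 = sum_{j,k} epsilon_{2jk} u_j v_k. Only permutations of (1,2,3) contribute; the two non-zero terms are:
eps_{213} u_1 v_3 = -1 * 5 * 0 = 0
eps_{231} u_3 v_1 = 1 * 4 * 7 = 28
(u x v)_2 = 28

28


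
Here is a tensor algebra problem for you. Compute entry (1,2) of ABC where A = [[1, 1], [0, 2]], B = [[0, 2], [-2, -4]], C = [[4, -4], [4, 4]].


(ABC)_{12} = sum_m (AB)_{1m} C_{m2}. First compute row 1 of AB.
(AB)_{11} = 1*0 + 1*-2 = -2
(AB)_{12} = 1*2 + 1*-4 = -2
Now contract with column 2 of C:
(AB)_{11} * C_{12} = -2 * -4 = 8
(AB)_{12} * C_{22} = -2 * 4 = -8
(ABC)_{12} = 8 + -8 = 0

0


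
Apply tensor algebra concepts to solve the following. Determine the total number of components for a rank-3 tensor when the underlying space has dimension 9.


The number of components of a rank-r tensor in d dimensions is d^r.
Here d = 9 and r = 3.
9^3 = 729

729


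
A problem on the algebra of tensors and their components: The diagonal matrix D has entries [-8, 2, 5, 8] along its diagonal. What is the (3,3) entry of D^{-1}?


For a diagonal matrix, the inverse has entries (D^{-1})_{ii} = 1/d_{ii}.
The diagonal entries are: d_{11} = -8, d_{22} = 2, d_{33} = 5, d_{44} = 8
We need (D^{-1})_{33} = 1/d_{33} = 1/5 = 1/5

1/5


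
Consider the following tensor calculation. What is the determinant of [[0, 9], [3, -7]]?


For a 2x2 matrix [[a, b], [c, d]], det = a*d - b*c.
a = 0, b = 9, c = 3, d = -7
a*d = 0 * -7 = 0
b*c = 9 * 3 = 27
det = 0 - 27 = -27

-27


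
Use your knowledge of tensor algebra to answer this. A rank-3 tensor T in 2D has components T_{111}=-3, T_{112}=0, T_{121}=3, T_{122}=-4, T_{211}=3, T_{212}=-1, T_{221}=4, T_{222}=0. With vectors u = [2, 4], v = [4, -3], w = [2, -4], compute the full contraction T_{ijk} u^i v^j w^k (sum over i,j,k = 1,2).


S = sum over i,j,k of T_{ijk} u_i v_j w_k. Expanding all 8 terms:
T_{111}*u_1*v_1*w_1 = -3*2*4*2 = -48  (running total: -48)
T_{112}*u_1*v_1*w_2 = 0*2*4*-4 = 0  (running total: -48)
T_{121}*u_1*v_2*w_1 = 3*2*-3*2 = -36  (running total: -84)
T_{122}*u_1*v_2*w_2 = -4*2*-3*-4 = -96  (running total: -180)
T_{211}*u_2*v_1*w_1 = 3*4*4*2 = 96  (running total: -84)
T_{212}*u_2*v_1*w_2 = -1*4*4*-4 = 64  (running total: -20)
T_{221}*u_2*v_2*w_1 = 4*4*-3*2 = -96  (running total: -116)
T_{222}*u_2*v_2*w_2 = 0*4*-3*-4 = 0  (running total: -116)
S = -116

-116


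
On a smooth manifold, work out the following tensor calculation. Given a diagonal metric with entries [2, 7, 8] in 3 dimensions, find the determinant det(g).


For a diagonal metric, the determinant is the product of diagonal entries.
Diagonal entries: 2, 7, 8
det(g) = 2 * 7 * 8 = 112

112


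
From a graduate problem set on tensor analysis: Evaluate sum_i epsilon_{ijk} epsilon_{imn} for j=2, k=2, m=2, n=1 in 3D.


Using the identity: epsilon_{ijk} epsilon_{imn} = delta_{jm} delta_{kn} - delta_{jn} delta_{km}.
delta_{22} = 1
delta_{21} = 0
delta_{21} = 0
delta_{22} = 1
Result = 1 * 0 - 0 * 1 = 0 - 0 = 0

0


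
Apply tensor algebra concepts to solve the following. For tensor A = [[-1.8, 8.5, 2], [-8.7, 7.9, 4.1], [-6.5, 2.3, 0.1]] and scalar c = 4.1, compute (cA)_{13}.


Scalar multiplication: (cA)_{ij} = c * A_{ij}.
c = 4.1
A_{13} = 2
(cA)_{13} = 4.1 * 2 = 8.2

8.2


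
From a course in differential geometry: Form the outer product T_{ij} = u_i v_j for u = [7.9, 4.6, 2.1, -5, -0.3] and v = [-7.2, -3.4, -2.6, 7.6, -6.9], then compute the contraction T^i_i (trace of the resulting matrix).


The outer product gives T_{ij} = u_i v_j.
The trace (contraction) is Tr(T) = sum_i T_{ii} = sum_i u_i v_i.
Diagonal entries:
T_{11} = u_1 * v_1 = 7.9 * -7.2 = -56.88
T_{22} = u_2 * v_2 = 4.6 * -3.4 = -15.64
T_{33} = u_3 * v_3 = 2.1 * -2.6 = -5.46
T_{44} = u_4 * v_4 = -5 * 7.6 = -38
T_{55} = u_5 * v_5 = -0.3 * -6.9 = 2.07
Tr(T) = -56.88 + -15.64 + -5.46 + -38 + 2.07 = -113.91

-113.91


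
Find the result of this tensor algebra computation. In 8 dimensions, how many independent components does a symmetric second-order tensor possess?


A symmetric rank-2 tensor in d dimensions has d(d+1)/2 independent components.
d = 8
d(d+1)/2 = 8 * 9 / 2 = 72 / 2 = 36

36


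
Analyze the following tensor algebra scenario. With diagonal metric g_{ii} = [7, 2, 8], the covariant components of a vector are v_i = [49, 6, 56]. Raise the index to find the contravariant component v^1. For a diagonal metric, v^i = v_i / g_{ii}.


To raise an index with a diagonal metric: v^i = v_i / g_{ii}.
For index 1: v_1 = 49, g_{11} = 7
v^1 = 49 / 7 = 7

7


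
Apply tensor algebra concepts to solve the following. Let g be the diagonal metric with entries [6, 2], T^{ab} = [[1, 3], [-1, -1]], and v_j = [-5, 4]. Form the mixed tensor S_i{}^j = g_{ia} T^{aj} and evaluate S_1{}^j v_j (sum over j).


Step 1: lower the first index. For a diagonal metric, g_{ia} T^{aj} = g_{ii} T^{ij} (no sum on i).
g_{11} = 6
S_1{}^1 = 6 * T^{11} = 6 * 1 = 6
S_1{}^2 = 6 * T^{12} = 6 * 3 = 18
Step 2: contract S_1{}^j with v_j.
S_1{}^1 * v_1 = 6 * -5 = -30
S_1{}^2 * v_2 = 18 * 4 = 72
Result = -30 + 72 = 42

42


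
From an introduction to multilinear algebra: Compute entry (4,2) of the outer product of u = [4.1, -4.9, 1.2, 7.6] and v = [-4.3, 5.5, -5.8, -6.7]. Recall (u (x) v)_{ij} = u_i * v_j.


The outer product entry T_{ij} = u_i * v_j.
We need i=4, j=2.
u_4 = 7.6, v_2 = 5.5
T_{4,2} = 7.6 * 5.5 = 41.8

41.8


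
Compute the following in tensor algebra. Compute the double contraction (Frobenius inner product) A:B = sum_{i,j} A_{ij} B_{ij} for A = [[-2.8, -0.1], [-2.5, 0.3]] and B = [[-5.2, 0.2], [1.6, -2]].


A:B = sum over all i,j of A_{ij} * B_{ij}.
Row 1: -2.8*-5.2=14.56, -0.1*0.2=-0.02 => row sum = 14.54
Row 2: -2.5*1.6=-4, 0.3*-2=-0.6 => row sum = -4.6
Total = 14.54 + -4.6 = 9.94

9.94


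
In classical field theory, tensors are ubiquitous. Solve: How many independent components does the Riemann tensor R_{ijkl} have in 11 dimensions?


The Riemann tensor in d dimensions has d^2(d^2 - 1)/12 independent components.
d = 11, so d^2 = 121
d^2 - 1 = 120
d^2(d^2 - 1) = 121 * 120 = 14520
Divide by 12: 14520 / 12 = 1210

1210


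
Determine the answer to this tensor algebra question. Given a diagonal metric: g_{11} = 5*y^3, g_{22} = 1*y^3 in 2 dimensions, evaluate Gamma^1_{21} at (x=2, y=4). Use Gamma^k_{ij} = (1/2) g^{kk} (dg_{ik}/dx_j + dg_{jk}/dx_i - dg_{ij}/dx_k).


For a diagonal metric, Gamma^k_{ij} = (1/2) g^{kk} (dg_{ik}/dx_j + dg_{jk}/dx_i - dg_{ij}/dx_k).
The metric is diagonal, so g_{ab} = 0 for a != b.
At the given point: g_{11} = 320, g_{22} = 64
g^{11} = 1/320
dg_{21}/dx_1 = 0 (off-diagonal)
dg_{11}/dx_2 = dg_{11}/dx_2 = 240
dg_{21}/dx_1 = 0 (off-diagonal)
Numerator = 0 + 240 - 0 = 240
Gamma^1_{21} = 240 / (2 * 320) = 3/8

3/8


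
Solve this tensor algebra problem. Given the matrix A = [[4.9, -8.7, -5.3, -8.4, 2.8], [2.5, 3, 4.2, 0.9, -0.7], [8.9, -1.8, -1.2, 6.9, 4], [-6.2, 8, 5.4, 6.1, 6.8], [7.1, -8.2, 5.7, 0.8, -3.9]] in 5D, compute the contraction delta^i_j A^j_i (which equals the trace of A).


The contraction (trace) of a rank-2 tensor is the sum of its diagonal elements.
Diagonal entries: A[1,1] = 4.9, A[2,2] = 3, A[3,3] = -1.2, A[4,4] = 6.1, A[5,5] = -3.9
Tr(A) = 4.9 + 3 + -1.2 + 6.1 + -3.9 = 8.9

8.9


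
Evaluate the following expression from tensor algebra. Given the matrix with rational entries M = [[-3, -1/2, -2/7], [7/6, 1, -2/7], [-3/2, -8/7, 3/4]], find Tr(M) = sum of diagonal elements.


The trace is the sum of diagonal entries.
Diagonal: M[1,1] = -3, M[2,2] = 1, M[3,3] = 3/4
Tr(M) = -3 + 1 + 3/4
Computing step by step:
After adding M[1,1]: -3
After adding M[2,2]: -2
After adding M[3,3]: -5/4
Tr(M) = -5/4

-5/4


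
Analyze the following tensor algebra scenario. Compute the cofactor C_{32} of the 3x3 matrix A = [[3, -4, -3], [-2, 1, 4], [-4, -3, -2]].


To find cofactor C_{32}, delete row 3 and column 2.
The resulting 2x2 submatrix is: [[3, -3], [-2, 4]]
Minor M_{32} = 3*4 - -3*-2
  = 12 - 6 = 6
Sign = (-1)^(3+2) = (-1)^5 = -1
Cofactor C_{32} = -1 * 6 = -6

-6


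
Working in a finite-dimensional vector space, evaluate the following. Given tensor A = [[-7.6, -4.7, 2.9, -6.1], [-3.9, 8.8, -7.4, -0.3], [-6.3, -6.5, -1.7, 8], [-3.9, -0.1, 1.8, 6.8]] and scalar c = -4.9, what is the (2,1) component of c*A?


Scalar multiplication: (cA)_{ij} = c * A_{ij}.
c = -4.9
A_{21} = -3.9
(cA)_{21} = -4.9 * -3.9 = 19.11

19.11


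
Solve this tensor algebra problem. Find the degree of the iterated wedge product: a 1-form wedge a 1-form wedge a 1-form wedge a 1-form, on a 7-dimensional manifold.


The degree of a wedge product is the sum of the degrees of the individual forms.
Degrees: 1, 1, 1, 1
Total degree = 1 + 1 + 1 + 1 = 4

4


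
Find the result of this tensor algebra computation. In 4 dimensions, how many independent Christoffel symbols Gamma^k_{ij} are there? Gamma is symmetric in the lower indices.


Christoffel symbols Gamma^k_{ij} are symmetric in i,j, so there are d * d(d+1)/2 independent symbols.
d = 4
d(d+1)/2 = 4 * 5 / 2 = 10
Total = 4 * 10 = 40

40


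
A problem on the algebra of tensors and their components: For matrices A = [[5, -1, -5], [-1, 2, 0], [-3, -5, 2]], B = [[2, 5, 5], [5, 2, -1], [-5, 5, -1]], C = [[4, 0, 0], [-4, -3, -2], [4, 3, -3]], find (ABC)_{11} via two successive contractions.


(ABC)_{11} = sum_m (AB)_{1m} C_{m1}. First compute row 1 of AB.
(AB)_{11} = 5*2 + -1*5 + -5*-5 = 30
(AB)_{12} = 5*5 + -1*2 + -5*5 = -2
(AB)_{13} = 5*5 + -1*-1 + -5*-1 = 31
Now contract with column 1 of C:
(AB)_{11} * C_{11} = 30 * 4 = 120
(AB)_{12} * C_{21} = -2 * -4 = 8
(AB)_{13} * C_{31} = 31 * 4 = 124
(ABC)_{11} = 120 + 8 + 124 = 252

252


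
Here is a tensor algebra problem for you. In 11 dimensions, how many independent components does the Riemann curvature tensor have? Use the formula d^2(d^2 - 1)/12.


The Riemann tensor in d dimensions has d^2(d^2 - 1)/12 independent components.
d = 11, so d^2 = 121
d^2 - 1 = 120
d^2(d^2 - 1) = 121 * 120 = 14520
Divide by 12: 14520 / 12 = 1210

1210


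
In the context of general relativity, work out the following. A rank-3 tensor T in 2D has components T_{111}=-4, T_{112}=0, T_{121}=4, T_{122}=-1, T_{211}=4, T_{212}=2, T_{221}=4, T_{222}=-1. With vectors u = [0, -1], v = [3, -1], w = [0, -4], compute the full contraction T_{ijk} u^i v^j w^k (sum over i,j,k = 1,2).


S = sum over i,j,k of T_{ijk} u_i v_j w_k. Expanding all 8 terms:
T_{111}*u_1*v_1*w_1 = -4*0*3*0 = 0  (running total: 0)
T_{112}*u_1*v_1*w_2 = 0*0*3*-4 = 0  (running total: 0)
T_{121}*u_1*v_2*w_1 = 4*0*-1*0 = 0  (running total: 0)
T_{122}*u_1*v_2*w_2 = -1*0*-1*-4 = 0  (running total: 0)
T_{211}*u_2*v_1*w_1 = 4*-1*3*0 = 0  (running total: 0)
T_{212}*u_2*v_1*w_2 = 2*-1*3*-4 = 24  (running total: 24)
T_{221}*u_2*v_2*w_1 = 4*-1*-1*0 = 0  (running total: 24)
T_{222}*u_2*v_2*w_2 = -1*-1*-1*-4 = 4  (running total: 28)
S = 28

28


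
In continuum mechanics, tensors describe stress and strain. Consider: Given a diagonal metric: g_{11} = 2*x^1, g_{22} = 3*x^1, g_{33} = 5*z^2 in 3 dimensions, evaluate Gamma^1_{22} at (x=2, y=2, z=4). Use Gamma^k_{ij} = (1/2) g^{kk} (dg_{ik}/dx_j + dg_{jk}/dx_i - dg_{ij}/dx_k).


For a diagonal metric, Gamma^k_{ij} = (1/2) g^{kk} (dg_{ik}/dx_j + dg_{jk}/dx_i - dg_{ij}/dx_k).
The metric is diagonal, so g_{ab} = 0 for a != b.
At the given point: g_{11} = 4, g_{22} = 6, g_{33} = 80
g^{11} = 1/4
dg_{21}/dx_2 = 0 (off-diagonal)
dg_{21}/dx_2 = 0 (off-diagonal)
dg_{22}/dx_1 = dg_{22}/dx_1 = 3
Numerator = 0 + 0 - 3 = -3
Gamma^1_{22} = -3 / (2 * 4) = -3/8

-3/8


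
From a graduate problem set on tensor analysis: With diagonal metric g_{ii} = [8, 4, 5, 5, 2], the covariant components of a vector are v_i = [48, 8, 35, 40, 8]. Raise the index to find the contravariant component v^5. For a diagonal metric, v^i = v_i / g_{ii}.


To raise an index with a diagonal metric: v^i = v_i / g_{ii}.
For index 5: v_5 = 8, g_{55} = 2
v^5 = 8 / 2 = 4

4


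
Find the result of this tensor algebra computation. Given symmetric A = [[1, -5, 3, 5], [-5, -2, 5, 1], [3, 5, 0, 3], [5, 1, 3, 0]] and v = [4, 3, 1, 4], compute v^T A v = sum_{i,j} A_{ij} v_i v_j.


First compute Av:
(Av)_1 = 1*4 + -5*3 + 3*1 + 5*4 = 12
(Av)_2 = -5*4 + -2*3 + 5*1 + 1*4 = -17
(Av)_3 = 3*4 + 5*3 + 0*1 + 3*4 = 39
(Av)_4 = 5*4 + 1*3 + 3*1 + 0*4 = 26
Av = [12, -17, 39, 26]
Then v^T (Av) = 4*12 + 3*-17 + 1*39 + 4*26
= 48 + -51 + 39 + 104 = 140

140


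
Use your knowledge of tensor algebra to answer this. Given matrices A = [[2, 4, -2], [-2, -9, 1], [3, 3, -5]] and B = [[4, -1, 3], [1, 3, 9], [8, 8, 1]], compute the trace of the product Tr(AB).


Tr(AB) = sum_i (AB)_{ii} where (AB)_{ii} = sum_k A_{ik} B_{ki}.
(AB)_{11} = 2*4 + 4*1 + -2*8 = -4
(AB)_{22} = -2*-1 + -9*3 + 1*8 = -17
(AB)_{33} = 3*3 + 3*9 + -5*1 = 31
Tr(AB) = -4 + -17 + 31 = 10

10


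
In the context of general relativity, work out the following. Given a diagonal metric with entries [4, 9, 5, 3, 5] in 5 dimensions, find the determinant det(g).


For a diagonal metric, the determinant is the product of diagonal entries.
Diagonal entries: 4, 9, 5, 3, 5
det(g) = 4 * 9 * 5 * 3 * 5 = 2700

2700


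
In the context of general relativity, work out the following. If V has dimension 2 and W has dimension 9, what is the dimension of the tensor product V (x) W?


The dimension of a tensor product is the product of dimensions.
dim(V) = 2, dim(W) = 9
dim(V (x) W) = 2 * 9 = 18

18


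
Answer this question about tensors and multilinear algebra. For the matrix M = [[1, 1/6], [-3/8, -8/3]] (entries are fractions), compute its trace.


The trace is the sum of diagonal entries.
Diagonal: M[1,1] = 1, M[2,2] = -8/3
Tr(M) = 1 + -8/3
Computing step by step:
After adding M[1,1]: 1
After adding M[2,2]: -5/3
Tr(M) = -5/3

-5/3


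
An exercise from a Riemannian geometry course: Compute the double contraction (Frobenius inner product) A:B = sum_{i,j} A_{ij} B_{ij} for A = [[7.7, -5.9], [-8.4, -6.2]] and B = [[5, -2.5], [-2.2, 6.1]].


A:B = sum over all i,j of A_{ij} * B_{ij}.
Row 1: 7.7*5=38.5, -5.9*-2.5=14.75 => row sum = 53.25
Row 2: -8.4*-2.2=18.48, -6.2*6.1=-37.82 => row sum = -19.34
Total = 53.25 + -19.34 = 33.91

33.91
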